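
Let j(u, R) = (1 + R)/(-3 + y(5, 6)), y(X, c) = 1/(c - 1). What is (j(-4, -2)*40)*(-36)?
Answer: -3600/7 ≈ -514.29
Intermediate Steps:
y(X, c) = 1/(-1 + c)
j(u, R) = -5/14 - 5*R/14 (j(u, R) = (1 + R)/(-3 + 1/(-1 + 6)) = (1 + R)/(-3 + 1/5) = (1 + R)/(-14/5) = (1 + R)*(-5/14) = -5/14 - 5*R/14)
(j(-4, -2)*40)*(-36) = ((-5/14 - 5/14*(-2))*40)*(-36) = ((-5/14 + 5/7)*40)*(-36) = ((5/14)*40)*(-36) = (100/7)*(-36) = -3600/7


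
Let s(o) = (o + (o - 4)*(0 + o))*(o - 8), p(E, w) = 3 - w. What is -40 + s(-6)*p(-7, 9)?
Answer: 4496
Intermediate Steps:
s(o) = (-8 + o)*(o + o*(-4 + o)) (s(o) = (o + (-4 + o)*o)*(-8 + o) = (o + o*(-4 + o))*(-8 + o) = (-8 + o)*(o + o*(-4 + o)))
-40 + s(-6)*p(-7, 9) = -40 + (-6*(24 + (-6)**2 - 11*(-6)))*(3 - 1*9) = -40 + (-6*(24 + 36 + 66))*(3 - 9) = -40 - 6*126*(-6) = -40 - 756*(-6) = -40 + 4536 = 4496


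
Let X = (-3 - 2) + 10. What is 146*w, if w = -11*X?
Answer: -8030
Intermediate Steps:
X = 5 (X = -5 + 10 = 5)
w = -55 (w = -11*5 = -55)
146*w = 146*(-55) = -8030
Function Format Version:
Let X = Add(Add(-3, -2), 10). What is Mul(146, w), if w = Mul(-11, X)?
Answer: -8030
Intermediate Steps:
X = 5 (X = Add(-5, 10) = 5)
w = -55 (w = Mul(-11, 5) = -55)
Mul(146, w) = Mul(146, -55) = -8030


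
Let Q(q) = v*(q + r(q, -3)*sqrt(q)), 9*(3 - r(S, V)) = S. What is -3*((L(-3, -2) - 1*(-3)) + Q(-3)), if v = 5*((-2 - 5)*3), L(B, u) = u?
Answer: -948 + 1050*I*sqrt(3) ≈ -948.0 + 1818.7*I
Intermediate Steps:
r(S, V) = 3 - S/9
v = -105 (v = 5*(-7*3) = 5*(-21) = -105)
Q(q) = -105*q - 105*sqrt(q)*(3 - q/9) (Q(q) = -105*(q + (3 - q/9)*sqrt(q)) = -105*(q + sqrt(q)*(3 - q/9)) = -105*q - 105*sqrt(q)*(3 - q/9))
-3*((L(-3, -2) - 1*(-3)) + Q(-3)) = -3*((-2 - 1*(-3)) + (-105*(-3) + 35*sqrt(-3)*(-27 - 3)/3)) = -3*((-2 + 3) + (315 + (35/3)*(I*sqrt(3))*(-30))) = -3*(1 + (315 - 350*I*sqrt(3))) = -3*(316 - 350*I*sqrt(3)) = -948 + 1050*I*sqrt(3)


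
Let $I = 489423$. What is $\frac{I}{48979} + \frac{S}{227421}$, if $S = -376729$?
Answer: $\frac{92853258392}{11138853159} \approx 8.336$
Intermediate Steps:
$\frac{I}{48979} + \frac{S}{227421} = \frac{489423}{48979} - \frac{376729}{227421} = \frac{92853258392}{11138853159}$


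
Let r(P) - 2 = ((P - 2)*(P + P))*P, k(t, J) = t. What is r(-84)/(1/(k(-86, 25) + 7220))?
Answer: -8658036420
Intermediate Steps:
r(P) = 2 + 2*P²*(-2 + P) (r(P) = 2 + ((P - 2)*(P + P))*P = 2 + ((-2 + P)*(2*P))*P = 2 + (2*P*(-2 + P))*P = 2 + 2*P²*(-2 + P))
r(-84)/(1/(k(-86, 25) + 7220)) = (2 - 4*(-84)² + 2*(-84)³)/(1/(-86 + 7220)) = (2 - 4*7056 + 2*(-592704))/(1/7134) = (2 - 28224 - 1185408)/(1/7134) = -1213630*7134 = -8658036420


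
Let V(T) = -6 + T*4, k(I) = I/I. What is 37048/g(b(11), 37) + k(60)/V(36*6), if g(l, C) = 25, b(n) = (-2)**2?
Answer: 31787209/21450 ≈ 1481.9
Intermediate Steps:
b(n) = 4
k(I) = 1
V(T) = -6 + 4*T
37048/g(b(11), 37) + k(60)/V(36*6) = 37048/25 + 1/(-6 + 4*(36*6)) = 37048*(1/25) + 1/(-6 + 4*216) = 37048/25 + 1/(-6 + 864) = 37048/25 + 1/858 = 31787209/21450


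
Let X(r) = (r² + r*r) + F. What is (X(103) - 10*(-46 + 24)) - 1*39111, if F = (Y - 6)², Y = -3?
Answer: -17592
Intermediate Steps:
F = 81 (F = (-3 - 6)² = (-9)² = 81)
X(r) = 81 + 2*r² (X(r) = (r² + r*r) + 81 = (r² + r²) + 81 = 2*r² + 81 = 81 + 2*r²)
(X(103) - 10*(-46 + 24)) - 1*39111 = ((81 + 2*103²) - 10*(-46 + 24)) - 1*39111 = ((81 + 2*10609) - 10*(-22)) - 39111 = ((81 + 21218) + 220) - 39111 = (21299 + 220) - 39111 = 21519 - 39111 = -17592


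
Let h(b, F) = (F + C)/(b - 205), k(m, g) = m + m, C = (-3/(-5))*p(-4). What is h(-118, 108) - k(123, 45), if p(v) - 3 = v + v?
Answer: -79563/323 ≈ -246.33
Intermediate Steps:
p(v) = 3 + 2*v (p(v) = 3 + (v + v) = 3 + 2*v)
C = -3 (C = (-3/(-5))*(3 + 2*(-4)) = (-3*(-⅕))*(3 - 8) = (⅗)*(-5) = -3)
k(m, g) = 2*m
h(b, F) = (-3 + F)/(-205 + b) (h(b, F) = (F - 3)/(b - 205) = (-3 + F)/(-205 + b))
h(-118, 108) - k(123, 45) = (-3 + 108)/(-205 - 118) - 2*123 = 105/(-323) - 1*246 = -1/323*105 - 246 = -105/323 - 246 = -79563/323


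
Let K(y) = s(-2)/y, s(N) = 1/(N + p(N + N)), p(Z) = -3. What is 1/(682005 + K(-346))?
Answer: 1730/1179868651 ≈ 1.4663e-6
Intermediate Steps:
s(N) = 1/(-3 + N) (s(N) = 1/(N - 3) = 1/(-3 + N))
K(y) = -1/(5*y) (K(y) = 1/((-3 - 2)*y) = 1/((-5)*y) = -1/(5*y))
1/(682005 + K(-346)) = 1/(682005 - ⅕/(-346)) = 1/(682005 - ⅕*(-1/346)) = 1/(682005 + 1/1730) = 1/(1179868651/1730) = 1730/1179868651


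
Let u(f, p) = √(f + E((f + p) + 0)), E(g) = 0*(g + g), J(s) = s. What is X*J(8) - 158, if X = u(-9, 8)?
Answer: -158 + 24*I ≈ -158.0 + 24.0*I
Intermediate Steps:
E(g) = 0 (E(g) = 0*(2*g) = 0)
u(f, p) = √f (u(f, p) = √(f + 0) = √f)
X = 3*I (X = √(-9) = 3*I ≈ 3.0*I)
X*J(8) - 158 = (3*I)*8 - 158 = 24*I - 158 = -158 + 24*I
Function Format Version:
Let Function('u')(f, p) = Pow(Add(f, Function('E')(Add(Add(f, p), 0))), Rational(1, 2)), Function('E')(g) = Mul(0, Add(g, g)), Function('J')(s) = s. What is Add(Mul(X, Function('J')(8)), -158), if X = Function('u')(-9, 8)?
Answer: Add(-158, Mul(24, I)) ≈ Add(-158.00, Mul(24.000, I))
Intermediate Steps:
Function('E')(g) = 0 (Function('E')(g) = Mul(0, Mul(2, g)) = 0)
Function('u')(f, p) = Pow(f, Rational(1, 2)) (Function('u')(f, p) = Pow(Add(f, 0), Rational(1, 2)) = Pow(f, Rational(1, 2)))
X = Mul(3, I) (X = Pow(-9, Rational(1, 2)) = Mul(3, I) ≈ Mul(3.0000, I))
Add(Mul(X, Function('J')(8)), -158) = Add(Mul(Mul(3, I), 8), -158) = Add(Mul(24, I), -158) = Add(-158, Mul(24, I))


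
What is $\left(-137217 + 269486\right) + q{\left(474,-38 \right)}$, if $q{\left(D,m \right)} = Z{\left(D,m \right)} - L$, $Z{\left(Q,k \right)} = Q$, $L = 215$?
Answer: $132528$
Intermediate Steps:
$q{\left(D,m \right)} = -215 + D$ ($q{\left(D,m \right)} = D - 215 = -215 + D$)
$\left(-137217 + 269486\right) + q{\left(474,-38 \right)} = \left(-137217 + 269486\right) + \left(-215 + 474\right) = 132269 + 259 = 132528$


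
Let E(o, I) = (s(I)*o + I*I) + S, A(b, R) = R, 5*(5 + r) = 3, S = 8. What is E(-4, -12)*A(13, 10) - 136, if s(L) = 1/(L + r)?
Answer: 56844/41 ≈ 1386.4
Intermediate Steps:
r = -22/5 (r = -5 + (⅕)*3 = -5 + ⅗ = -22/5 ≈ -4.4000)
s(L) = 1/(-22/5 + L) (s(L) = 1/(L - 22/5) = 1/(-22/5 + L))
E(o, I) = 8 + I² + 5*o/(-22 + 5*I) (E(o, I) = ((5/(-22 + 5*I))*o + I*I) + 8 = (5*o/(-22 + 5*I) + I²) + 8 = (I² + 5*o/(-22 + 5*I)) + 8 = 8 + I² + 5*o/(-22 + 5*I))
E(-4, -12)*A(13, 10) - 136 = ((5*(-4) + (-22 + 5*(-12))*(8 + (-12)²))/(-22 + 5*(-12)))*10 - 136 = ((-20 + (-22 - 60)*(8 + 144))/(-22 - 60))*10 - 136 = ((-20 - 82*152)/(-82))*10 - 136 = -(-20 - 12464)/82*10 - 136 = -1/82*(-12484)*10 - 136 = (6242/41)*10 - 136 = 62420/41 - 136 = 56844/41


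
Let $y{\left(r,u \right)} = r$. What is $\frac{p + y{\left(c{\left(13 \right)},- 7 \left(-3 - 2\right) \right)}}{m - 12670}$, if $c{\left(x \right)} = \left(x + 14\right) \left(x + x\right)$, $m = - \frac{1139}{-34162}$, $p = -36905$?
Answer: $\frac{1236766886}{432831401} \approx 2.8574$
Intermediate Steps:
$m = \frac{1139}{34162}$ ($m = \left(-1139\right) \left(- \frac{1}{34162}\right) = \frac{1139}{34162} \approx 0.033341$)
$c{\left(x \right)} = 2 x \left(14 + x\right)$ ($c{\left(x \right)} = \left(14 + x\right) 2 x = 2 x \left(14 + x\right)$)
$\frac{p + y{\left(c{\left(13 \right)},- 7 \left(-3 - 2\right) \right)}}{m - 12670} = \frac{-36905 + 2 \cdot 13 \left(14 + 13\right)}{\frac{1139}{34162} - 12670} = \frac{-36905 + 2 \cdot 13 \cdot 27}{- \frac{432831401}{34162}} = \left(-36905 + 702\right) \left(- \frac{34162}{432831401}\right) = \left(-36203\right) \left(- \frac{34162}{432831401}\right) = \frac{1236766886}{432831401}$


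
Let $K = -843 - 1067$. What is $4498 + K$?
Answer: $2588$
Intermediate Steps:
$K = -1910$
$4498 + K = 4498 - 1910 = 2588$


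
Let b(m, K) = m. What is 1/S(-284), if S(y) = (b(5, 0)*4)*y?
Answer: -1/5680 ≈ -0.00017606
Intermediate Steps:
S(y) = 20*y (S(y) = (5*4)*y = 20*y)
1/S(-284) = 1/(20*(-284)) = 1/(-5680) = -1/5680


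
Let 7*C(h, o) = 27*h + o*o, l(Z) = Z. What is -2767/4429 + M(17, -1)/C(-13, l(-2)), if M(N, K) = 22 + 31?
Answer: -2603308/1536863 ≈ -1.6939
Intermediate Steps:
C(h, o) = o**2/7 + 27*h/7 (C(h, o) = (27*h + o*o)/7 = (27*h + o**2)/7 = (o**2 + 27*h)/7 = o**2/7 + 27*h/7)
M(N, K) = 53
-2767/4429 + M(17, -1)/C(-13, l(-2)) = -2767/4429 + 53/((1/7)*(-2)**2 + (27/7)*(-13)) = -2767*1/4429 + 53/((1/7)*4 - 351/7) = -2767/4429 + 53/(4/7 - 351/7) = -2767/4429 + 53/(-347/7) = -2767/4429 + 53*(-7/347) = -2767/4429 - 371/347 = -2603308/1536863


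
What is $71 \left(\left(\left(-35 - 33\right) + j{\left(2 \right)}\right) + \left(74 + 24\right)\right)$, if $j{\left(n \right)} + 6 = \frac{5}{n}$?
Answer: $\frac{3763}{2} \approx 1881.5$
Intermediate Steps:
$j{\left(n \right)} = -6 + \frac{5}{n}$
$71 \left(\left(\left(-35 - 33\right) + j{\left(2 \right)}\right) + \left(74 + 24\right)\right) = 71 \left(\left(\left(-35 - 33\right) - \left(6 - \frac{5}{2}\right)\right) + \left(74 + 24\right)\right) = 71 \left(\left(-68 + \left(-6 + 5 \cdot \frac{1}{2}\right)\right) + 98\right) = 71 \left(\left(-68 + \left(-6 + \frac{5}{2}\right)\right) + 98\right) = 71 \left(\left(-68 - \frac{7}{2}\right) + 98\right) = 71 \left(- \frac{143}{2} + 98\right) = 71 \cdot \frac{53}{2} = \frac{3763}{2}$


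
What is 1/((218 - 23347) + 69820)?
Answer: 1/46691 ≈ 2.1417e-5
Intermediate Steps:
1/((218 - 23347) + 69820) = 1/(-23129 + 69820) = 1/46691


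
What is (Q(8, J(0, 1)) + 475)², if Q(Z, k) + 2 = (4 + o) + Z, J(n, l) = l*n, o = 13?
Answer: 248004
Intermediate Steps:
Q(Z, k) = 15 + Z (Q(Z, k) = -2 + ((4 + 13) + Z) = -2 + (17 + Z) = 15 + Z)
(Q(8, J(0, 1)) + 475)² = ((15 + 8) + 475)² = (23 + 475)² = 498² = 248004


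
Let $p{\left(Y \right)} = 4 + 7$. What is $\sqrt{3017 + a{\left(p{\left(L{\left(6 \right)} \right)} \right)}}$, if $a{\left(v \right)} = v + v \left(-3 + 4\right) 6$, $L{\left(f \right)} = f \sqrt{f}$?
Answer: $\sqrt{3094} \approx 55.624$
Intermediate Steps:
$L{\left(f \right)} = f^{\frac{3}{2}}$
$p{\left(Y \right)} = 11$
$a{\left(v \right)} = 7 v$ ($a{\left(v \right)} = v + v 1 \cdot 6 = v + v 6 = v + 6 v = 7 v$)
$\sqrt{3017 + a{\left(p{\left(L{\left(6 \right)} \right)} \right)}} = \sqrt{3017 + 7 \cdot 11} = \sqrt{3017 + 77} = \sqrt{3094}$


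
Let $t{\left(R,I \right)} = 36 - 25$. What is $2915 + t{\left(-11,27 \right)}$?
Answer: $2926$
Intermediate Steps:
$t{\left(R,I \right)} = 11$ ($t{\left(R,I \right)} = 36 - 25 = 11$)
$2915 + t{\left(-11,27 \right)} = 2915 + 11 = 2926$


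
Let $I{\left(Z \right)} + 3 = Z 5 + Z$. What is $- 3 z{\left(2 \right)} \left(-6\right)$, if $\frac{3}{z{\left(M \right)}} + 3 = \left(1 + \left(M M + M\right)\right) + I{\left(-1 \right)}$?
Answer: $- \frac{54}{5} \approx -10.8$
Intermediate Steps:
$I{\left(Z \right)} = -3 + 6 Z$ ($I{\left(Z \right)} = -3 + \left(Z 5 + Z\right) = -3 + \left(5 Z + Z\right) = -3 + 6 Z$)
$z{\left(M \right)} = \frac{3}{-11 + M + M^{2}}$ ($z{\left(M \right)} = \frac{3}{-3 + \left(\left(1 + \left(M M + M\right)\right) + \left(-3 + 6 \left(-1\right)\right)\right)} = \frac{3}{-3 - \left(8 - M - M^{2}\right)} = \frac{3}{-3 + \left(-8 + M + M^{2}\right)} = \frac{3}{-11 + M + M^{2}}$)
$- 3 z{\left(2 \right)} \left(-6\right) = - 3 \frac{3}{-11 + 2 + 2^{2}} \left(-6\right) = - 3 \frac{3}{-11 + 2 + 4} \left(-6\right) = - 3 \frac{3}{-5} \left(-6\right) = - 3 \cdot 3 \left(- \frac{1}{5}\right) \left(-6\right) = \left(-3\right) \left(- \frac{3}{5}\right) \left(-6\right) = \frac{9}{5} \left(-6\right) = - \frac{54}{5}$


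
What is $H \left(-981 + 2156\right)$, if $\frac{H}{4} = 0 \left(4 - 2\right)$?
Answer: $0$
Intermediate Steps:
$H = 0$ ($H = 4 \cdot 0 \left(4 - 2\right) = 4 \cdot 0 \cdot 2 = 4 \cdot 0 = 0$)
$H \left(-981 + 2156\right) = 0 \left(-981 + 2156\right) = 0 \cdot 1175 = 0$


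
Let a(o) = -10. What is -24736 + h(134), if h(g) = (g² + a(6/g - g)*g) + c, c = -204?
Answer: -8324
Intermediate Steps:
h(g) = -204 + g² - 10*g (h(g) = (g² - 10*g) - 204 = -204 + g² - 10*g)
-24736 + h(134) = -24736 + (-204 + 134² - 10*134) = -24736 + (-204 + 17956 - 1340) = -24736 + 16412 = -8324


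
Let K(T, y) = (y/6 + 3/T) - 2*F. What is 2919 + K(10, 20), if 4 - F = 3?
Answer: 87619/30 ≈ 2920.6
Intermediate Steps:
F = 1 (F = 4 - 1*3 = 4 - 3 = 1)
K(T, y) = -2 + 3/T + y/6 (K(T, y) = (y/6 + 3/T) - 2*1 = (y*(⅙) + 3/T) - 2 = (y/6 + 3/T) - 2 = (3/T + y/6) - 2 = -2 + 3/T + y/6)
2919 + K(10, 20) = 2919 + (-2 + 3/10 + (⅙)*20) = 2919 + (-2 + 3*(⅒) + 10/3) = 2919 + (-2 + 3/10 + 10/3) = 2919 + 49/30 = 87619/30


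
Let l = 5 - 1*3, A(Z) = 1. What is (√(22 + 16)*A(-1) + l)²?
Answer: (2 + √38)² ≈ 66.658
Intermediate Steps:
l = 2 (l = 5 - 3 = 2)
(√(22 + 16)*A(-1) + l)² = (√(22 + 16)*1 + 2)² = (√38*1 + 2)² = (√38 + 2)² = (2 + √38)²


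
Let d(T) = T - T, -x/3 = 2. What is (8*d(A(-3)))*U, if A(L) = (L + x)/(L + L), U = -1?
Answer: 0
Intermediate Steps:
x = -6 (x = -3*2 = -6)
A(L) = (-6 + L)/(2*L) (A(L) = (L - 6)/(L + L) = (-6 + L)/((2*L)) = (-6 + L)*(1/(2*L)) = (-6 + L)/(2*L))
d(T) = 0
(8*d(A(-3)))*U = (8*0)*(-1) = 0*(-1) = 0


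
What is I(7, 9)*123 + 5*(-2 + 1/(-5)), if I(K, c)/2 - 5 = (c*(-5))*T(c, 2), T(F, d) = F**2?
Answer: -895451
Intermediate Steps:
I(K, c) = 10 - 10*c**3 (I(K, c) = 10 + 2*((c*(-5))*c**2) = 10 + 2*((-5*c)*c**2) = 10 + 2*(-5*c**3) = 10 - 10*c**3)
I(7, 9)*123 + 5*(-2 + 1/(-5)) = (10 - 10*9**3)*123 + 5*(-2 + 1/(-5)) = (10 - 10*729)*123 + 5*(-2 - 1/5) = (10 - 7290)*123 + 5*(-11/5) = -7280*123 - 11 = -895440 - 11 = -895451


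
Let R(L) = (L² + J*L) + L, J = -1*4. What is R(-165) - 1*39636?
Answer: -11916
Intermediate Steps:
J = -4
R(L) = L² - 3*L (R(L) = (L² - 4*L) + L = L² - 3*L)
R(-165) - 1*39636 = -165*(-3 - 165) - 1*39636 = -165*(-168) - 39636 = 27720 - 39636 = -11916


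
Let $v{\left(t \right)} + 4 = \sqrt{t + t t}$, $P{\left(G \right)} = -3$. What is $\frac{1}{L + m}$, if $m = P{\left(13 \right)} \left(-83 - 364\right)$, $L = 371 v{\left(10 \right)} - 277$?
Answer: $\frac{6}{213773} + \frac{53 \sqrt{110}}{2137730} \approx 0.00028809$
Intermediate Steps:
$v{\left(t \right)} = -4 + \sqrt{t + t^{2}}$ ($v{\left(t \right)} = -4 + \sqrt{t + t t} = -4 + \sqrt{t + t^{2}}$)
$L = -1761 + 371 \sqrt{110}$ ($L = 371 \left(-4 + \sqrt{10 \left(1 + 10\right)}\right) - 277 = 371 \left(-4 + \sqrt{10 \cdot 11}\right) - 277 = 371 \left(-4 + \sqrt{110}\right) - 277 = \left(-1484 + 371 \sqrt{110}\right) - 277 = -1761 + 371 \sqrt{110} \approx 2130.1$)
$m = 1341$ ($m = - 3 \left(-83 - 364\right) = \left(-3\right) \left(-447\right) = 1341$)
$\frac{1}{L + m} = \frac{1}{\left(-1761 + 371 \sqrt{110}\right) + 1341} = \frac{1}{-420 + 371 \sqrt{110}}$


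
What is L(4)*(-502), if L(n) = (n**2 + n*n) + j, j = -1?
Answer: -15562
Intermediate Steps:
L(n) = -1 + 2*n**2 (L(n) = (n**2 + n*n) - 1 = (n**2 + n**2) - 1 = 2*n**2 - 1 = -1 + 2*n**2)
L(4)*(-502) = (-1 + 2*4**2)*(-502) = (-1 + 2*16)*(-502) = (-1 + 32)*(-502) = 31*(-502) = -15562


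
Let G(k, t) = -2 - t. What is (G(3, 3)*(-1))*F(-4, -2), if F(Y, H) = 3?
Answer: 15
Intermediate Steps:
(G(3, 3)*(-1))*F(-4, -2) = ((-2 - 1*3)*(-1))*3 = ((-2 - 3)*(-1))*3 = -5*(-1)*3 = 5*3 = 15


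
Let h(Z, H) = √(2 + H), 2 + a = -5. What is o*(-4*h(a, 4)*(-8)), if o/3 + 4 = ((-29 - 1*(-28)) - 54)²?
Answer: 290016*√6 ≈ 7.1039e+5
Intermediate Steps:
a = -7 (a = -2 - 5 = -7)
o = 9063 (o = -12 + 3*((-29 - 1*(-28)) - 54)² = -12 + 3*((-29 + 28) - 54)² = -12 + 3*(-1 - 54)² = -12 + 3*(-55)² = -12 + 3*3025 = -12 + 9075 = 9063)
o*(-4*h(a, 4)*(-8)) = 9063*(-4*√(2 + 4)*(-8)) = 9063*(-4*√6*(-8)) = 9063*(32*√6) = 290016*√6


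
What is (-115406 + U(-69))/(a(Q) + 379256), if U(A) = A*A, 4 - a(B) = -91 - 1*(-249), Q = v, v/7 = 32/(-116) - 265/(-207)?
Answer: -110645/379102 ≈ -0.29186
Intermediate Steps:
v = 42203/6003 (v = 7*(32/(-116) - 265/(-207)) = 7*(32*(-1/116) - 265*(-1/207)) = 7*(-8/29 + 265/207) = 7*(6029/6003) = 42203/6003 ≈ 7.0303)
Q = 42203/6003 ≈ 7.0303
a(B) = -154 (a(B) = 4 - (-91 - 1*(-249)) = 4 - (-91 + 249) = 4 - 1*158 = 4 - 158 = -154)
U(A) = A**2
(-115406 + U(-69))/(a(Q) + 379256) = (-115406 + (-69)**2)/(-154 + 379256) = (-115406 + 4761)/379102 = -110645*1/379102 = -110645/379102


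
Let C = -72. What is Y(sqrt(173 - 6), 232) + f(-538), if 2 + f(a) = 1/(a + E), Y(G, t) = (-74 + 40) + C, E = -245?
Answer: -84565/783 ≈ -108.00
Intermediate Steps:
Y(G, t) = -106 (Y(G, t) = (-74 + 40) - 72 = -34 - 72 = -106)
f(a) = -2 + 1/(-245 + a) (f(a) = -2 + 1/(a - 245) = -2 + 1/(-245 + a))
Y(sqrt(173 - 6), 232) + f(-538) = -106 + (491 - 2*(-538))/(-245 - 538) = -106 + (491 + 1076)/(-783) = -106 - 1/783*1567 = -106 - 1567/783 = -84565/783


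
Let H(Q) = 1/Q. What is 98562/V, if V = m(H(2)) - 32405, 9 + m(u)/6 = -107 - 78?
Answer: -98562/33569 ≈ -2.9361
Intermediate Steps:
H(Q) = 1/Q
m(u) = -1164 (m(u) = -54 + 6*(-107 - 78) = -54 + 6*(-185) = -54 - 1110 = -1164)
V = -33569 (V = -1164 - 32405 = -33569)
98562/V = 98562/(-33569) = 98562*(-1/33569) = -98562/33569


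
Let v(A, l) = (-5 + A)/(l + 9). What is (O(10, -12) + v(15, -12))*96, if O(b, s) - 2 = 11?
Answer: 928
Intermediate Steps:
v(A, l) = (-5 + A)/(9 + l)
O(b, s) = 13 (O(b, s) = 2 + 11 = 13)
(O(10, -12) + v(15, -12))*96 = (13 + (-5 + 15)/(9 - 12))*96 = (13 + 10/(-3))*96 = (13 - 1/3*10)*96 = (13 - 10/3)*96 = (29/3)*96 = 928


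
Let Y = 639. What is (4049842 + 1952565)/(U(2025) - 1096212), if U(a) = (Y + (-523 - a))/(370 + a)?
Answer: -14375764765/2625429649 ≈ -5.4756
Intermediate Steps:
U(a) = (116 - a)/(370 + a) (U(a) = (639 + (-523 - a))/(370 + a) = (116 - a)/(370 + a))
(4049842 + 1952565)/(U(2025) - 1096212) = (4049842 + 1952565)/((116 - 1*2025)/(370 + 2025) - 1096212) = 6002407/((116 - 2025)/2395 - 1096212) = 6002407/((1/2395)*(-1909) - 1096212) = 6002407/(-1909/2395 - 1096212) = 6002407/(-2625429649/2395) = 6002407*(-2395/2625429649) = -14375764765/2625429649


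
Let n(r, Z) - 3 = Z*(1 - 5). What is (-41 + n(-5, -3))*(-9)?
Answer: 234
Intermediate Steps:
n(r, Z) = 3 - 4*Z (n(r, Z) = 3 + Z*(1 - 5) = 3 + Z*(-4) = 3 - 4*Z)
(-41 + n(-5, -3))*(-9) = (-41 + (3 - 4*(-3)))*(-9) = (-41 + (3 + 12))*(-9) = (-41 + 15)*(-9) = -26*(-9) = 234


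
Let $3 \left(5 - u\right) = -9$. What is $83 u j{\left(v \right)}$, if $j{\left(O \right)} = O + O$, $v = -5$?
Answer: $-6640$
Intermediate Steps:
$u = 8$ ($u = 5 - -3 = 5 + 3 = 8$)
$j{\left(O \right)} = 2 O$
$83 u j{\left(v \right)} = 83 \cdot 8 \cdot 2 \left(-5\right) = 664 \left(-10\right) = -6640$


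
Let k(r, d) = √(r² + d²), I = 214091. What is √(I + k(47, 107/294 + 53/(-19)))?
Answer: √(136334005164 + 114*√69111877165)/798 ≈ 462.75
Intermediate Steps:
k(r, d) = √(d² + r²)
√(I + k(47, 107/294 + 53/(-19))) = √(214091 + √((107/294 + 53/(-19))² + 47²)) = √(214091 + √((107*(1/294) + 53*(-1/19))² + 2209)) = √(214091 + √((107/294 - 53/19)² + 2209)) = √(214091 + √((-13549/5586)² + 2209)) = √(214091 + √(183575401/31203396 + 2209)) = √(214091 + √(69111877165/31203396)) = √(214091 + √69111877165/5586)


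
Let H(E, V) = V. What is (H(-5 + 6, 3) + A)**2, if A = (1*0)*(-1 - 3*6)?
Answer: 9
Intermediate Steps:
A = 0 (A = 0*(-1 - 18) = 0*(-19) = 0)
(H(-5 + 6, 3) + A)**2 = (3 + 0)**2 = 3**2 = 9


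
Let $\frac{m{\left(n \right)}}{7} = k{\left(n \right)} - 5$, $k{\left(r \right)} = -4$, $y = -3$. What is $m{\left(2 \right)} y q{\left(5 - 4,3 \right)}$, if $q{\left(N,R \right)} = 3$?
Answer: $567$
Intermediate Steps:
$m{\left(n \right)} = -63$ ($m{\left(n \right)} = 7 \left(-4 - 5\right) = 7 \left(-9\right) = -63$)
$m{\left(2 \right)} y q{\left(5 - 4,3 \right)} = \left(-63\right) \left(-3\right) 3 = 189 \cdot 3 = 567$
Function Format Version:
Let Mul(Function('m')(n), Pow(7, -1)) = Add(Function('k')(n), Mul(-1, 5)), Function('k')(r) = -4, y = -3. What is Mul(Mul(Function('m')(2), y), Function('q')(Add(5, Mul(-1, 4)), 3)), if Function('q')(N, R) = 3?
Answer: 567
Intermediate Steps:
Function('m')(n) = -63 (Function('m')(n) = Mul(7, Add(-4, Mul(-1, 5))) = Mul(7, Add(-4, -5)) = Mul(7, -9) = -63)
Mul(Mul(Function('m')(2), y), Function('q')(Add(5, Mul(-1, 4)), 3)) = Mul(Mul(-63, -3), 3) = Mul(189, 3) = 567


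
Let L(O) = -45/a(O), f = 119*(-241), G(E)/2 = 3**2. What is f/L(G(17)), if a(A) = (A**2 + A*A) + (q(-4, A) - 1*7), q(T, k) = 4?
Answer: 1233197/3 ≈ 4.1107e+5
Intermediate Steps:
G(E) = 18 (G(E) = 2*3**2 = 2*9 = 18)
f = -28679
a(A) = -3 + 2*A**2 (a(A) = (A**2 + A*A) + (4 - 1*7) = (A**2 + A**2) + (4 - 7) = 2*A**2 - 3 = -3 + 2*A**2)
L(O) = -45/(-3 + 2*O**2)
f/L(G(17)) = -28679/((-45/(-3 + 2*18**2))) = -28679/((-45/(-3 + 2*324))) = -28679/((-45/(-3 + 648))) = -28679/((-45/645)) = -28679/((-45*1/645)) = -28679/(-3/43) = -28679*(-43/3) = 1233197/3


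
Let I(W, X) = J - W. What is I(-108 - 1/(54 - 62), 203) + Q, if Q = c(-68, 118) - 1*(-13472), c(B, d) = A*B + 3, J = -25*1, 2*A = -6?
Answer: 110095/8 ≈ 13762.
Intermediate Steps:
A = -3 (A = (½)*(-6) = -3)
J = -25
c(B, d) = 3 - 3*B (c(B, d) = -3*B + 3 = 3 - 3*B)
Q = 13679 (Q = (3 - 3*(-68)) - 1*(-13472) = (3 + 204) + 13472 = 207 + 13472 = 13679)
I(W, X) = -25 - W
I(-108 - 1/(54 - 62), 203) + Q = (-25 - (-108 - 1/(54 - 62))) + 13679 = (-25 - (-108 - 1/(-8))) + 13679 = (-25 - (-108 - 1*(-⅛))) + 13679 = (-25 - (-108 + ⅛)) + 13679 = (-25 - 1*(-863/8)) + 13679 = (-25 + 863/8) + 13679 = 663/8 + 13679 = 110095/8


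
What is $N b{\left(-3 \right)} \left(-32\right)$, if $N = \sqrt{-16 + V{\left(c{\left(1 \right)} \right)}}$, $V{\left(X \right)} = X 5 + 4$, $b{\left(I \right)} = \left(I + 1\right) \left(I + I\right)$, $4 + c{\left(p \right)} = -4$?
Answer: $- 768 i \sqrt{13} \approx - 2769.1 i$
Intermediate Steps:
$c{\left(p \right)} = -8$ ($c{\left(p \right)} = -4 - 4 = -8$)
$b{\left(I \right)} = 2 I \left(1 + I\right)$ ($b{\left(I \right)} = \left(1 + I\right) 2 I = 2 I \left(1 + I\right)$)
$V{\left(X \right)} = 4 + 5 X$ ($V{\left(X \right)} = 5 X + 4 = 4 + 5 X$)
$N = 2 i \sqrt{13}$ ($N = \sqrt{-16 + \left(4 + 5 \left(-8\right)\right)} = \sqrt{-16 + \left(4 - 40\right)} = \sqrt{-16 - 36} = \sqrt{-52} = 2 i \sqrt{13} \approx 7.2111 i$)
$N b{\left(-3 \right)} \left(-32\right) = 2 i \sqrt{13} \cdot 2 \left(-3\right) \left(1 - 3\right) \left(-32\right) = 2 i \sqrt{13} \cdot 2 \left(-3\right) \left(-2\right) \left(-32\right) = 2 i \sqrt{13} \cdot 12 \left(-32\right) = 24 i \sqrt{13} \left(-32\right) = - 768 i \sqrt{13}$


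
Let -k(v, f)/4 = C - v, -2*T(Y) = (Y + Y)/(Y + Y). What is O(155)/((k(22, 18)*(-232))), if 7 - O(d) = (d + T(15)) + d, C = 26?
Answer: -605/7424 ≈ -0.081492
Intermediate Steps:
T(Y) = -1/2 (T(Y) = -(Y + Y)/(2*(Y + Y)) = -2*Y/(2*(2*Y)) = -2*Y*1/(2*Y)/2 = -1/2*1 = -1/2)
k(v, f) = -104 + 4*v (k(v, f) = -4*(26 - v) = -104 + 4*v)
O(d) = 15/2 - 2*d (O(d) = 7 - ((d - 1/2) + d) = 7 - ((-1/2 + d) + d) = 7 - (-1/2 + 2*d) = 7 + (1/2 - 2*d) = 15/2 - 2*d)
O(155)/((k(22, 18)*(-232))) = (15/2 - 2*155)/(((-104 + 4*22)*(-232))) = (15/2 - 310)/(((-104 + 88)*(-232))) = -605/(2*((-16*(-232)))) = -605/2/3712 = -605/2*1/3712 = -605/7424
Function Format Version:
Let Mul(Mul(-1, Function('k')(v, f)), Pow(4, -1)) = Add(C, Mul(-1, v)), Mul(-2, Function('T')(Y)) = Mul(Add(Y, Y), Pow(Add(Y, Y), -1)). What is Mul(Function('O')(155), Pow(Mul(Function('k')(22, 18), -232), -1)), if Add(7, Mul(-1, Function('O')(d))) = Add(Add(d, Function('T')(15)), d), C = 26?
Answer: Rational(-605, 7424) ≈ -0.081492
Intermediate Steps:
Function('T')(Y) = Rational(-1, 2) (Function('T')(Y) = Mul(Rational(-1, 2), Mul(Add(Y, Y), Pow(Add(Y, Y), -1))) = Mul(Rational(-1, 2), Mul(Mul(2, Y), Pow(Mul(2, Y), -1))) = Mul(Rational(-1, 2), Mul(Mul(2, Y), Mul(Rational(1, 2), Pow(Y, -1)))) = Mul(Rational(-1, 2), 1) = Rational(-1, 2))
Function('k')(v, f) = Add(-104, Mul(4, v)) (Function('k')(v, f) = Mul(-4, Add(26, Mul(-1, v))) = Add(-104, Mul(4, v)))
Function('O')(d) = Add(Rational(15, 2), Mul(-2, d)) (Function('O')(d) = Add(7, Mul(-1, Add(Add(d, Rational(-1, 2)), d))) = Add(7, Mul(-1, Add(Add(Rational(-1, 2), d), d))) = Add(7, Mul(-1, Add(Rational(-1, 2), Mul(2, d)))) = Add(7, Add(Rational(1, 2), Mul(-2, d))) = Add(Rational(15, 2), Mul(-2, d)))
Mul(Function('O')(155), Pow(Mul(Function('k')(22, 18), -232), -1)) = Mul(Add(Rational(15, 2), Mul(-2, 155)), Pow(Mul(Add(-104, Mul(4, 22)), -232), -1)) = Mul(Add(Rational(15, 2), -310), Pow(Mul(Add(-104, 88), -232), -1)) = Mul(Rational(-605, 2), Pow(Mul(-16, -232), -1)) = Mul(Rational(-605, 2), Pow(3712, -1)) = Mul(Rational(-605, 2), Rational(1, 3712)) = Rational(-605, 7424)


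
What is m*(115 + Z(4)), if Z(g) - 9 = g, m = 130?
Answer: 16640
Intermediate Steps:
Z(g) = 9 + g
m*(115 + Z(4)) = 130*(115 + (9 + 4)) = 130*(115 + 13) = 130*128 = 16640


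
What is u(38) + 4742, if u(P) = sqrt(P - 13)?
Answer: 4747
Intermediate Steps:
u(P) = sqrt(-13 + P)
u(38) + 4742 = sqrt(-13 + 38) + 4742 = sqrt(25) + 4742 = 5 + 4742 = 4747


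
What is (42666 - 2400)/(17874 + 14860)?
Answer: 20133/16367 ≈ 1.2301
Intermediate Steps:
(42666 - 2400)/(17874 + 14860) = 40266/32734 = 40266*(1/32734) = 20133/16367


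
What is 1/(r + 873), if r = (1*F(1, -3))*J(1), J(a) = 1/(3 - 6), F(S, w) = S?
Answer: 3/2618 ≈ 0.0011459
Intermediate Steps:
J(a) = -⅓ (J(a) = 1/(-3) = -⅓)
r = -⅓ (r = (1*1)*(-⅓) = 1*(-⅓) = -⅓ ≈ -0.33333)
1/(r + 873) = 1/(-⅓ + 873) = 1/(2618/3) = 3/2618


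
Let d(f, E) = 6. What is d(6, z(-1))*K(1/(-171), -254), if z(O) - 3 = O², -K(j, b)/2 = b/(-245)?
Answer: -3048/245 ≈ -12.441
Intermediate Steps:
K(j, b) = 2*b/245 (K(j, b) = -2*b/(-245) = -2*b*(-1)/245 = -(-2)*b/245 = 2*b/245)
z(O) = 3 + O²
d(6, z(-1))*K(1/(-171), -254) = 6*((2/245)*(-254)) = 6*(-508/245) = -3048/245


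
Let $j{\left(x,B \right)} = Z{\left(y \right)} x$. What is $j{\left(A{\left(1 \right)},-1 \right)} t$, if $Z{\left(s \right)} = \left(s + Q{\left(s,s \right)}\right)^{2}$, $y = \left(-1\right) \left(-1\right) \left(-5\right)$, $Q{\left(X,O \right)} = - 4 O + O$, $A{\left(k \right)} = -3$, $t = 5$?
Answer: $-1500$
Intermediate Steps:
$Q{\left(X,O \right)} = - 3 O$
$y = -5$ ($y = 1 \left(-5\right) = -5$)
$Z{\left(s \right)} = 4 s^{2}$ ($Z{\left(s \right)} = \left(s - 3 s\right)^{2} = \left(- 2 s\right)^{2} = 4 s^{2}$)
$j{\left(x,B \right)} = 100 x$ ($j{\left(x,B \right)} = 4 \left(-5\right)^{2} x = 4 \cdot 25 x = 100 x$)
$j{\left(A{\left(1 \right)},-1 \right)} t = 100 \left(-3\right) 5 = \left(-300\right) 5 = -1500$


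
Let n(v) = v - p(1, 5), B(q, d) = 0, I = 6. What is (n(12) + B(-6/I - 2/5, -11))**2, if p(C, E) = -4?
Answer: 256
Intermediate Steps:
n(v) = 4 + v (n(v) = v - 1*(-4) = v + 4 = 4 + v)
(n(12) + B(-6/I - 2/5, -11))**2 = ((4 + 12) + 0)**2 = (16 + 0)**2 = 16**2 = 256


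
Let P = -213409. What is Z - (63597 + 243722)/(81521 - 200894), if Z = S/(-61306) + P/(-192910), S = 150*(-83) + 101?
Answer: 1370170862455313/352942403582895 ≈ 3.8821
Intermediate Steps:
S = -12349 (S = -12450 + 101 = -12349)
Z = 3866374436/2956635115 (Z = -12349/(-61306) - 213409/(-192910) = -12349*(-1/61306) - 213409*(-1/192910) = 12349/61306 + 213409/192910 = 3866374436/2956635115 ≈ 1.3077)
Z - (63597 + 243722)/(81521 - 200894) = 3866374436/2956635115 - (63597 + 243722)/(81521 - 200894) = 3866374436/2956635115 - 307319/(-119373) = 3866374436/2956635115 - 307319*(-1)/119373 = 3866374436/2956635115 - 1*(-307319/119373) = 3866374436/2956635115 + 307319/119373 = 1370170862455313/352942403582895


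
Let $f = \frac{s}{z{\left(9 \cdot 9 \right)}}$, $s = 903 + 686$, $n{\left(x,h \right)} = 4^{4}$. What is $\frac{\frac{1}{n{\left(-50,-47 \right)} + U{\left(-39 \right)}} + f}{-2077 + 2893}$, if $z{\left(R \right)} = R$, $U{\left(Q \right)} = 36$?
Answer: $\frac{464069}{19300032} \approx 0.024045$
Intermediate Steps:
$n{\left(x,h \right)} = 256$
$s = 1589$
$f = \frac{1589}{81}$ ($f = \frac{1589}{9 \cdot 9} = \frac{1589}{81} \approx 19.617$)
$\frac{\frac{1}{n{\left(-50,-47 \right)} + U{\left(-39 \right)}} + f}{-2077 + 2893} = \frac{\frac{1}{256 + 36} + \frac{1589}{81}}{-2077 + 2893} = \frac{\frac{1}{292} + \frac{1589}{81}}{816} = \left(\frac{1}{292} + \frac{1589}{81}\right) \frac{1}{816} = \frac{464069}{23652} \cdot \frac{1}{816} = \frac{464069}{19300032}$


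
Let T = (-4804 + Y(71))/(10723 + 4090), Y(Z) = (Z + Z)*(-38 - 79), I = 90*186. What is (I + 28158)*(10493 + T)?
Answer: 6977660633118/14813 ≈ 4.7105e+8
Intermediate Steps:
I = 16740
Y(Z) = -234*Z (Y(Z) = (2*Z)*(-117) = -234*Z)
T = -21418/14813 (T = (-4804 - 234*71)/(10723 + 4090) = (-4804 - 16614)/14813 = -21418*1/14813 = -21418/14813 ≈ -1.4459)
(I + 28158)*(10493 + T) = (16740 + 28158)*(10493 - 21418/14813) = 44898*(155411391/14813) = 6977660633118/14813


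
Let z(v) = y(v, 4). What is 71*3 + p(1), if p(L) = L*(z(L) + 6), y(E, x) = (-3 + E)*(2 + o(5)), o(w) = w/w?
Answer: 213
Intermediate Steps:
o(w) = 1
y(E, x) = -9 + 3*E (y(E, x) = (-3 + E)*(2 + 1) = (-3 + E)*3 = -9 + 3*E)
z(v) = -9 + 3*v
p(L) = L*(-3 + 3*L) (p(L) = L*((-9 + 3*L) + 6) = L*(-3 + 3*L))
71*3 + p(1) = 71*3 + 3*1*(-1 + 1) = 213 + 3*1*0 = 213 + 0 = 213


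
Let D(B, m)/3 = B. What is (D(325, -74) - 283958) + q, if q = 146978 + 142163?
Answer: 6158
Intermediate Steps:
D(B, m) = 3*B
q = 289141
(D(325, -74) - 283958) + q = (3*325 - 283958) + 289141 = (975 - 283958) + 289141 = -282983 + 289141 = 6158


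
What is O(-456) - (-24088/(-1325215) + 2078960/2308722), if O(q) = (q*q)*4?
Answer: 97875463874439584/117675116355 ≈ 8.3174e+5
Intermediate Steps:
O(q) = 4*q**2 (O(q) = q**2*4 = 4*q**2)
O(-456) - (-24088/(-1325215) + 2078960/2308722) = 4*(-456)**2 - (-24088/(-1325215) + 2078960/2308722) = 4*207936 - (-24088*(-1/1325215) + 2078960*(1/2308722)) = 831744 - (24088/1325215 + 79960/88797) = 831744 - 1*108103133536/117675116355 = 831744 - 108103133536/117675116355 = 97875463874439584/117675116355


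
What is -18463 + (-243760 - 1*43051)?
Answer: -305274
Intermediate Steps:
-18463 + (-243760 - 1*43051) = -18463 + (-243760 - 43051) = -18463 - 286811 = -305274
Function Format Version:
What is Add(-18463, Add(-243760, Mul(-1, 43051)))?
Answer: -305274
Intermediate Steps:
Add(-18463, Add(-243760, Mul(-1, 43051))) = Add(-18463, Add(-243760, -43051)) = Add(-18463, -286811) = -305274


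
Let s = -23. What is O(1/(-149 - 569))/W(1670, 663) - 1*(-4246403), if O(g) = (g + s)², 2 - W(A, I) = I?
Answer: 1447009805628467/340761364 ≈ 4.2464e+6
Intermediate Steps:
W(A, I) = 2 - I
O(g) = (-23 + g)² (O(g) = (g - 23)² = (-23 + g)²)
O(1/(-149 - 569))/W(1670, 663) - 1*(-4246403) = (-23 + 1/(-149 - 569))²/(2 - 1*663) - 1*(-4246403) = (-23 + 1/(-718))²/(2 - 663) + 4246403 = (-23 - 1/718)²/(-661) + 4246403 = (-16515/718)²*(-1/661) + 4246403 = (272745225/515524)*(-1/661) + 4246403 = -272745225/340761364 + 4246403 = 1447009805628467/340761364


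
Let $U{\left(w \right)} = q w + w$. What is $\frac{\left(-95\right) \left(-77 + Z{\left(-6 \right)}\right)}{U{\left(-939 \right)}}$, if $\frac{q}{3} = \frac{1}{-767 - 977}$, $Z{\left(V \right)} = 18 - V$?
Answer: $- \frac{8781040}{1634799} \approx -5.3713$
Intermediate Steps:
$q = - \frac{3}{1744}$ ($q = \frac{3}{-767 - 977} = \frac{3}{-1744} = 3 \left(- \frac{1}{1744}\right) = - \frac{3}{1744} \approx -0.0017202$)
$U{\left(w \right)} = \frac{1741 w}{1744}$ ($U{\left(w \right)} = - \frac{3 w}{1744} + w = \frac{1741 w}{1744}$)
$\frac{\left(-95\right) \left(-77 + Z{\left(-6 \right)}\right)}{U{\left(-939 \right)}} = \frac{\left(-95\right) \left(-77 + \left(18 - -6\right)\right)}{\frac{1741}{1744} \left(-939\right)} = \frac{\left(-95\right) \left(-77 + \left(18 + 6\right)\right)}{- \frac{1634799}{1744}} = - 95 \left(-77 + 24\right) \left(- \frac{1744}{1634799}\right) = \left(-95\right) \left(-53\right) \left(- \frac{1744}{1634799}\right) = 5035 \left(- \frac{1744}{1634799}\right) = - \frac{8781040}{1634799}$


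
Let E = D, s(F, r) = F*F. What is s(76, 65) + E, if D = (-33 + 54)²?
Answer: 6217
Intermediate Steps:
s(F, r) = F²
D = 441 (D = 21² = 441)
E = 441
s(76, 65) + E = 76² + 441 = 5776 + 441 = 6217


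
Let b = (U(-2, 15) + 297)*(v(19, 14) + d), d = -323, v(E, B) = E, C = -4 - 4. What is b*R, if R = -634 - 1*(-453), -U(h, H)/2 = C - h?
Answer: 17002416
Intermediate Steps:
C = -8
U(h, H) = 16 + 2*h (U(h, H) = -2*(-8 - h) = 16 + 2*h)
b = -93936 (b = ((16 + 2*(-2)) + 297)*(19 - 323) = ((16 - 4) + 297)*(-304) = (12 + 297)*(-304) = 309*(-304) = -93936)
R = -181 (R = -634 + 453 = -181)
b*R = -93936*(-181) = 17002416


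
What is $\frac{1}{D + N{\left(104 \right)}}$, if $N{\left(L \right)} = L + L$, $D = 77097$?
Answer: $\frac{1}{77305} \approx 1.2936 \cdot 10^{-5}$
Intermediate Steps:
$N{\left(L \right)} = 2 L$
$\frac{1}{D + N{\left(104 \right)}} = \frac{1}{77097 + 2 \cdot 104} = \frac{1}{77097 + 208} = \frac{1}{77305}$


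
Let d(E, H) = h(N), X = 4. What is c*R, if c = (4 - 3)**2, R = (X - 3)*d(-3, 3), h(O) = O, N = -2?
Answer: -2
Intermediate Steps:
d(E, H) = -2
R = -2 (R = (4 - 3)*(-2) = 1*(-2) = -2)
c = 1 (c = 1**2 = 1)
c*R = 1*(-2) = -2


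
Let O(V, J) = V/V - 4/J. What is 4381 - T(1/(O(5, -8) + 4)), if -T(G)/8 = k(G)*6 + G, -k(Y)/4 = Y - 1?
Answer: 49935/11 ≈ 4539.5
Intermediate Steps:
O(V, J) = 1 - 4/J
k(Y) = 4 - 4*Y (k(Y) = -4*(Y - 1) = -4*(-1 + Y) = 4 - 4*Y)
T(G) = -192 + 184*G (T(G) = -8*((4 - 4*G)*6 + G) = -8*((24 - 24*G) + G) = -8*(24 - 23*G) = -192 + 184*G)
4381 - T(1/(O(5, -8) + 4)) = 4381 - (-192 + 184/((-4 - 8)/(-8) + 4)) = 4381 - (-192 + 184/(-⅛*(-12) + 4)) = 4381 - (-192 + 184/(3/2 + 4)) = 4381 - (-192 + 184/(11/2)) = 4381 - (-192 + 184*(2/11)) = 4381 - (-192 + 368/11) = 4381 - 1*(-1744/11) = 4381 + 1744/11 = 49935/11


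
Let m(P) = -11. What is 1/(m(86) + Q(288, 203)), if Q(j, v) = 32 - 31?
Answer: -1/10 ≈ -0.10000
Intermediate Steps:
Q(j, v) = 1
1/(m(86) + Q(288, 203)) = 1/(-11 + 1) = 1/(-10) = -1/10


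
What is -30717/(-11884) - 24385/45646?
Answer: 556158421/271228532 ≈ 2.0505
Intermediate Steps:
-30717/(-11884) - 24385/45646 = -30717*(-1/11884) - 24385*1/45646 = 30717/11884 - 24385/45646 = 556158421/271228532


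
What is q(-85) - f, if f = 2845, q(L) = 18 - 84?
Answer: -2911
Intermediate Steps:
q(L) = -66
q(-85) - f = -66 - 1*2845 = -66 - 2845 = -2911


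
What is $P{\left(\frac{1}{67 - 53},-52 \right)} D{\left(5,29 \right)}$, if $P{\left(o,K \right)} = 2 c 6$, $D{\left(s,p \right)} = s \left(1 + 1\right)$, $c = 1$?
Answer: $120$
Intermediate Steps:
$D{\left(s,p \right)} = 2 s$ ($D{\left(s,p \right)} = s 2 = 2 s$)
$P{\left(o,K \right)} = 12$ ($P{\left(o,K \right)} = 2 \cdot 1 \cdot 6 = 2 \cdot 6 = 12$)
$P{\left(\frac{1}{67 - 53},-52 \right)} D{\left(5,29 \right)} = 12 \cdot 2 \cdot 5 = 12 \cdot 10 = 120$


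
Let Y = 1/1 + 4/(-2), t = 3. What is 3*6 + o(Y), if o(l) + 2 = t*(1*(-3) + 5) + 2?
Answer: 24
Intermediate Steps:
Y = -1 (Y = 1*1 + 4*(-1/2) = 1 - 2 = -1)
o(l) = 6 (o(l) = -2 + (3*(1*(-3) + 5) + 2) = -2 + (3*(-3 + 5) + 2) = -2 + (3*2 + 2) = -2 + (6 + 2) = -2 + 8 = 6)
3*6 + o(Y) = 3*6 + 6 = 18 + 6 = 24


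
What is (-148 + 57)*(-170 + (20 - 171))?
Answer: 29211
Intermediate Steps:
(-148 + 57)*(-170 + (20 - 171)) = -91*(-170 - 151) = -91*(-321) = 29211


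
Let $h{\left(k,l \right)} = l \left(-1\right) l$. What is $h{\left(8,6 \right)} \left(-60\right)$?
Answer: $2160$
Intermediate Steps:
$h{\left(k,l \right)} = - l^{2}$ ($h{\left(k,l \right)} = - l l = - l^{2}$)
$h{\left(8,6 \right)} \left(-60\right) = - 6^{2} \left(-60\right) = \left(-1\right) 36 \left(-60\right) = \left(-36\right) \left(-60\right) = 2160$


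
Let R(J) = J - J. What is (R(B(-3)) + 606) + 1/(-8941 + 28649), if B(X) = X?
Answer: 11943049/19708 ≈ 606.00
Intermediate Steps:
R(J) = 0
(R(B(-3)) + 606) + 1/(-8941 + 28649) = (0 + 606) + 1/(-8941 + 28649) = 606 + 1/19708 = 11943049/19708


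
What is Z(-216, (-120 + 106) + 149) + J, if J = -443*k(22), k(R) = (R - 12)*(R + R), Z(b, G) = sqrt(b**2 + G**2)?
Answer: -194920 + 27*sqrt(89) ≈ -1.9467e+5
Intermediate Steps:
Z(b, G) = sqrt(G**2 + b**2)
k(R) = 2*R*(-12 + R) (k(R) = (-12 + R)*(2*R) = 2*R*(-12 + R))
J = -194920 (J = -886*22*(-12 + 22) = -886*22*10 = -443*440 = -194920)
Z(-216, (-120 + 106) + 149) + J = sqrt(((-120 + 106) + 149)**2 + (-216)**2) - 194920 = sqrt((-14 + 149)**2 + 46656) - 194920 = sqrt(135**2 + 46656) - 194920 = sqrt(18225 + 46656) - 194920 = sqrt(64881) - 194920 = 27*sqrt(89) - 194920 = -194920 + 27*sqrt(89)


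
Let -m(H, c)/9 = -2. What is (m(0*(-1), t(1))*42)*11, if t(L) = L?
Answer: 8316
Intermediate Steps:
m(H, c) = 18 (m(H, c) = -9*(-2) = 18)
(m(0*(-1), t(1))*42)*11 = (18*42)*11 = 756*11 = 8316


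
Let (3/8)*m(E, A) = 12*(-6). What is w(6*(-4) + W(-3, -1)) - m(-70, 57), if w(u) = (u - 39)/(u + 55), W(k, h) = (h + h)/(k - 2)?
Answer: 29831/157 ≈ 190.01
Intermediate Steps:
W(k, h) = 2*h/(-2 + k) (W(k, h) = (2*h)/(-2 + k) = 2*h/(-2 + k))
w(u) = (-39 + u)/(55 + u)
m(E, A) = -192 (m(E, A) = 8*(12*(-6))/3 = (8/3)*(-72) = -192)
w(6*(-4) + W(-3, -1)) - m(-70, 57) = (-39 + (6*(-4) + 2*(-1)/(-2 - 3)))/(55 + (6*(-4) + 2*(-1)/(-2 - 3))) - 1*(-192) = (-39 + (-24 + 2*(-1)/(-5)))/(55 + (-24 + 2*(-1)/(-5))) + 192 = (-39 + (-24 + 2*(-1)*(-⅕)))/(55 + (-24 + 2*(-1)*(-⅕))) + 192 = (-39 + (-24 + ⅖))/(55 + (-24 + ⅖)) + 192 = (-39 - 118/5)/(55 - 118/5) + 192 = -313/5/(157/5) + 192 = (5/157)*(-313/5) + 192 = -313/157 + 192 = 29831/157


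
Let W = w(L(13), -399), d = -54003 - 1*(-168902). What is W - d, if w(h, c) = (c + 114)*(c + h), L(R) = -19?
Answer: 4231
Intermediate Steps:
w(h, c) = (114 + c)*(c + h)
d = 114899 (d = -54003 + 168902 = 114899)
W = 119130 (W = (-399)**2 + 114*(-399) + 114*(-19) - 399*(-19) = 159201 - 45486 - 2166 + 7581 = 119130)
W - d = 119130 - 1*114899 = 119130 - 114899 = 4231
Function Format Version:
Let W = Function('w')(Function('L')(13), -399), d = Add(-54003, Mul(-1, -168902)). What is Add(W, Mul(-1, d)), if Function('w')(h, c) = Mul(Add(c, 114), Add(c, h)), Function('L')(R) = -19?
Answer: 4231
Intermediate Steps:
Function('w')(h, c) = Mul(Add(114, c), Add(c, h))
d = 114899 (d = Add(-54003, 168902) = 114899)
W = 119130 (W = Add(Pow(-399, 2), Mul(114, -399), Mul(114, -19), Mul(-399, -19)) = Add(159201, -45486, -2166, 7581) = 119130)
Add(W, Mul(-1, d)) = Add(119130, Mul(-1, 114899)) = Add(119130, -114899) = 4231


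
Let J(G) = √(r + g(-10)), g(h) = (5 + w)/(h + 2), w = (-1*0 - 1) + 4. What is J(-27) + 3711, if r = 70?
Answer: 3711 + √69 ≈ 3719.3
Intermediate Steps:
w = 3 (w = (0 - 1) + 4 = -1 + 4 = 3)
g(h) = 8/(2 + h) (g(h) = (5 + 3)/(h + 2) = 8/(2 + h))
J(G) = √69 (J(G) = √(70 + 8/(2 - 10)) = √(70 + 8/(-8)) = √(70 + 8*(-⅛)) = √(70 - 1) = √69)
J(-27) + 3711 = √69 + 3711 = 3711 + √69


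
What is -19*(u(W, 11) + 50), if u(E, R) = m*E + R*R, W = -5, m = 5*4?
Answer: -1349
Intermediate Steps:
m = 20
u(E, R) = R**2 + 20*E (u(E, R) = 20*E + R*R = 20*E + R**2 = R**2 + 20*E)
-19*(u(W, 11) + 50) = -19*((11**2 + 20*(-5)) + 50) = -19*((121 - 100) + 50) = -19*(21 + 50) = -19*71 = -1349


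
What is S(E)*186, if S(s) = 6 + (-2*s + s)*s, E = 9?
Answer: -13950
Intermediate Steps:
S(s) = 6 - s² (S(s) = 6 + (-s)*s = 6 - s²)
S(E)*186 = (6 - 1*9²)*186 = (6 - 1*81)*186 = (6 - 81)*186 = -75*186 = -13950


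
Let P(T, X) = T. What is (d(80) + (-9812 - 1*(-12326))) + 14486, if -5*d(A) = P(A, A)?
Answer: 16984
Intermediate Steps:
d(A) = -A/5
(d(80) + (-9812 - 1*(-12326))) + 14486 = (-⅕*80 + (-9812 - 1*(-12326))) + 14486 = (-16 + (-9812 + 12326)) + 14486 = (-16 + 2514) + 14486 = 2498 + 14486 = 16984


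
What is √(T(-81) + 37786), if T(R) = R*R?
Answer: √44347 ≈ 210.59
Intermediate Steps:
T(R) = R²
√(T(-81) + 37786) = √((-81)² + 37786) = √(6561 + 37786) = √44347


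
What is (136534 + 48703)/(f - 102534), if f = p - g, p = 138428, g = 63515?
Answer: -185237/27621 ≈ -6.7064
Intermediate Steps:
f = 74913 (f = 138428 - 1*63515 = 138428 - 63515 = 74913)
(136534 + 48703)/(f - 102534) = (136534 + 48703)/(74913 - 102534) = 185237/(-27621) = 185237*(-1/27621) = -185237/27621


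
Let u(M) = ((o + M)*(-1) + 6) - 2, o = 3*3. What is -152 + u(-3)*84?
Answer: -320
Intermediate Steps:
o = 9
u(M) = -5 - M (u(M) = ((9 + M)*(-1) + 6) - 2 = ((-9 - M) + 6) - 2 = (-3 - M) - 2 = -5 - M)
-152 + u(-3)*84 = -152 + (-5 - 1*(-3))*84 = -152 + (-5 + 3)*84 = -152 - 2*84 = -152 - 168 = -320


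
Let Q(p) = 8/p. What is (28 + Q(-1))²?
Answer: 400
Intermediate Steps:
(28 + Q(-1))² = (28 + 8/(-1))² = (28 + 8*(-1))² = (28 - 8)² = 20² = 400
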